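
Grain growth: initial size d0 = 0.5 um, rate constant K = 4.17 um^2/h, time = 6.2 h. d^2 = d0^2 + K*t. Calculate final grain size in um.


d^2 = 0.5^2 + 4.17*6.2 = 26.104
d = sqrt(26.104) = 5.11 um

5.11


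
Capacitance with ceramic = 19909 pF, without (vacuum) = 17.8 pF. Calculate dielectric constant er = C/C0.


er = 19909 / 17.8 = 1118.48

1118.48


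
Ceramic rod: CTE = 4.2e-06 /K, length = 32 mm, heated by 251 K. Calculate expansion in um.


dL = 4.2e-06 * 32 * 251 * 1000 = 33.734 um

33.734


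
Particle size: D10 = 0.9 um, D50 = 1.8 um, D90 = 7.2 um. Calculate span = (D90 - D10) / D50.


Span = (7.2 - 0.9) / 1.8 = 6.3 / 1.8 = 3.5

3.5


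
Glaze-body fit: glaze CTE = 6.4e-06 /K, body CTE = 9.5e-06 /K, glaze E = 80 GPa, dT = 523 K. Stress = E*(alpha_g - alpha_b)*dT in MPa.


Stress = 80*1000*(6.4e-06 - 9.5e-06)*523 = -129.7 MPa

-129.7


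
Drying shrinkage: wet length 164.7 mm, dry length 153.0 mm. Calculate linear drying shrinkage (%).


DS = (164.7 - 153.0) / 164.7 * 100 = 7.1%

7.1


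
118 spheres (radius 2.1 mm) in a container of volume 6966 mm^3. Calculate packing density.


V_sphere = 4/3*pi*2.1^3 = 38.7924 mm^3
Total V = 118*38.7924 = 4577.5032 mm^3
PD = 4577.5032 / 6966 = 0.657

0.657


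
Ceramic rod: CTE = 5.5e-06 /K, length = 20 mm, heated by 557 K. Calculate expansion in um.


dL = 5.5e-06 * 20 * 557 * 1000 = 61.27 um

61.27


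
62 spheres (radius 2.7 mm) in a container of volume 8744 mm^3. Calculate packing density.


V_sphere = 4/3*pi*2.7^3 = 82.448 mm^3
Total V = 62*82.448 = 5111.776 mm^3
PD = 5111.776 / 8744 = 0.585

0.585


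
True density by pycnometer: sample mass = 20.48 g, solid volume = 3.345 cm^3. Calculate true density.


TD = 20.48 / 3.345 = 6.123 g/cm^3

6.123


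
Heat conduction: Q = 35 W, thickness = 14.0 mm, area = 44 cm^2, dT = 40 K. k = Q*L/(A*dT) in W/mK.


k = 35*14.0/1000/(44/10000*40) = 2.78 W/mK

2.78


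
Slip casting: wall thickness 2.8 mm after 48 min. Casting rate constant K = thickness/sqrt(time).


K = 2.8 / sqrt(48) = 2.8 / 6.9282 = 0.404 mm/min^0.5

0.404


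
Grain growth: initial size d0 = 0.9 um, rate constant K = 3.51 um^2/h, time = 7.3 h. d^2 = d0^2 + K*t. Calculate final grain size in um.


d^2 = 0.9^2 + 3.51*7.3 = 26.433
d = sqrt(26.433) = 5.14 um

5.14


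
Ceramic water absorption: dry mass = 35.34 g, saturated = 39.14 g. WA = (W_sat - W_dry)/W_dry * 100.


WA = (39.14 - 35.34) / 35.34 * 100 = 10.75%

10.75


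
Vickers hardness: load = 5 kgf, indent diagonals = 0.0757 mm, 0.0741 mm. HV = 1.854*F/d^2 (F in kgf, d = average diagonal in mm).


d_avg = (0.0757+0.0741)/2 = 0.0749 mm
HV = 1.854*5/0.0749^2 = 1652

1652


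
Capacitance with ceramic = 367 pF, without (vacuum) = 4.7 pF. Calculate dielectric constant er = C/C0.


er = 367 / 4.7 = 78.09

78.09


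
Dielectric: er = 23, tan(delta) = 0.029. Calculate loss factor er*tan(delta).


Loss = 23 * 0.029 = 0.667

0.667


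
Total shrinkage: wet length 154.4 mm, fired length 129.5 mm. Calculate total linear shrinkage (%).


TS = (154.4 - 129.5) / 154.4 * 100 = 16.13%

16.13


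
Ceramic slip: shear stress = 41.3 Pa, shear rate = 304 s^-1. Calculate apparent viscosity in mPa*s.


eta = tau/gamma * 1000 = 41.3/304 * 1000 = 135.9 mPa*s

135.9


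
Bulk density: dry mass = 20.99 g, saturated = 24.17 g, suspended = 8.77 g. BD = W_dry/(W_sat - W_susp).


BD = 20.99 / (24.17 - 8.77) = 20.99 / 15.4 = 1.363 g/cm^3

1.363


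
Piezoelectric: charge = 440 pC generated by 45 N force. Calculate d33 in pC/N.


d33 = 440 / 45 = 9.8 pC/N

9.8


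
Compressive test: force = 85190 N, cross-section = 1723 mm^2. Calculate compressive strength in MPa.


CS = 85190 / 1723 = 49.4 MPa

49.4


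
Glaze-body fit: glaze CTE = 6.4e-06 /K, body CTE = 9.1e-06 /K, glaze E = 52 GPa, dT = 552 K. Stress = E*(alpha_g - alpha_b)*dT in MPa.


Stress = 52*1000*(6.4e-06 - 9.1e-06)*552 = -77.5 MPa

-77.5


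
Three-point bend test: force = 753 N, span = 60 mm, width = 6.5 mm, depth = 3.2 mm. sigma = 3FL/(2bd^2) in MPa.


sigma = 3*753*60/(2*6.5*3.2^2) = 1018.2 MPa

1018.2


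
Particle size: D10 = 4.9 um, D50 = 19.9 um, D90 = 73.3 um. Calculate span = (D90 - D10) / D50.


Span = (73.3 - 4.9) / 19.9 = 68.4 / 19.9 = 3.437

3.437


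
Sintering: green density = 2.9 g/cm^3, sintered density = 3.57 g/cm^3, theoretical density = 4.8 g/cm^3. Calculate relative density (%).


Relative = 3.57 / 4.8 * 100 = 74.4%

74.4


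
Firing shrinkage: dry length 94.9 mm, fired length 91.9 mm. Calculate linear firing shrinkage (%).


FS = (94.9 - 91.9) / 94.9 * 100 = 3.16%

3.16


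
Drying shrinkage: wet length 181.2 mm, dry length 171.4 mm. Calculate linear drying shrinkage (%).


DS = (181.2 - 171.4) / 181.2 * 100 = 5.41%

5.41


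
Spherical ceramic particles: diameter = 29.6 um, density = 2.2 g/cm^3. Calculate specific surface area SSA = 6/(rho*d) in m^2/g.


SSA = 6 / (2.2 * 29.6) = 0.092 m^2/g

0.092


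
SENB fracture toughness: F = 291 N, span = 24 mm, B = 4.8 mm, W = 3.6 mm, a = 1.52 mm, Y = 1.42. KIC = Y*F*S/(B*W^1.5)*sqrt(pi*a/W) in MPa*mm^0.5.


KIC = 1.42*291*24/(4.8*3.6^1.5)*sqrt(pi*1.52/3.6) = 348.37

348.37


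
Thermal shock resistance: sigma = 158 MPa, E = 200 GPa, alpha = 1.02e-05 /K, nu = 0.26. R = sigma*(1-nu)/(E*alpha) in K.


R = 158*(1-0.26)/(200*1000*1.02e-05) = 57 K

57


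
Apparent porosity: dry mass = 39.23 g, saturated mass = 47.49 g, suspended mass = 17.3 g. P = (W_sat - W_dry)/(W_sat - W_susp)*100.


P = (47.49 - 39.23) / (47.49 - 17.3) * 100 = 8.26 / 30.19 * 100 = 27.4%

27.4


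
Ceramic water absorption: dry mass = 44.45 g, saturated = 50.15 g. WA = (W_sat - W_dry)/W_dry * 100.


WA = (50.15 - 44.45) / 44.45 * 100 = 12.82%

12.82


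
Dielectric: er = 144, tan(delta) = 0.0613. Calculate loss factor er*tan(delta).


Loss = 144 * 0.0613 = 8.827

8.827


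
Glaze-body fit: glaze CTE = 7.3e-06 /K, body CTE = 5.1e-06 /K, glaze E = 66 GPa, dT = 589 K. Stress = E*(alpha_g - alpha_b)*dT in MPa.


Stress = 66*1000*(7.3e-06 - 5.1e-06)*589 = 85.5 MPa

85.5


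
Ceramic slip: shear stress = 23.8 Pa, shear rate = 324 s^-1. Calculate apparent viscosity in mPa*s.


eta = tau/gamma * 1000 = 23.8/324 * 1000 = 73.5 mPa*s

73.5


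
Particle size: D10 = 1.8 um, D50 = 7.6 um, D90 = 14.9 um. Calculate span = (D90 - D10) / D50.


Span = (14.9 - 1.8) / 7.6 = 13.1 / 7.6 = 1.724

1.724


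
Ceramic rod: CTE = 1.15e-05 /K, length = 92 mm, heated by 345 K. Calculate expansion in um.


dL = 1.15e-05 * 92 * 345 * 1000 = 365.01 um

365.01


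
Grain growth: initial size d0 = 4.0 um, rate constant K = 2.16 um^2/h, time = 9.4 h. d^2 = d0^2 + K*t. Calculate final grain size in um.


d^2 = 4.0^2 + 2.16*9.4 = 36.304
d = sqrt(36.304) = 6.03 um

6.03


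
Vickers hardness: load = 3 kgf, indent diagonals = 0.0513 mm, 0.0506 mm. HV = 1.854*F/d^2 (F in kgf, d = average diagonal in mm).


d_avg = (0.0513+0.0506)/2 = 0.05095 mm
HV = 1.854*3/0.05095^2 = 2143

2143


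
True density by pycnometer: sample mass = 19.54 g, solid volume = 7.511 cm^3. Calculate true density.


TD = 19.54 / 7.511 = 2.602 g/cm^3

2.602


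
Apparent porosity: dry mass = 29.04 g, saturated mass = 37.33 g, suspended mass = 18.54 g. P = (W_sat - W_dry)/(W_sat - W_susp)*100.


P = (37.33 - 29.04) / (37.33 - 18.54) * 100 = 8.29 / 18.79 * 100 = 44.1%

44.1


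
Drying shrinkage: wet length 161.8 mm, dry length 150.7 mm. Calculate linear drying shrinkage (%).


DS = (161.8 - 150.7) / 161.8 * 100 = 6.86%

6.86


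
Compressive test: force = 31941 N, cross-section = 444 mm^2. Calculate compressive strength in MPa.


CS = 31941 / 444 = 71.9 MPa

71.9


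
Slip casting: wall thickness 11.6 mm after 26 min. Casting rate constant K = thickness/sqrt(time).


K = 11.6 / sqrt(26) = 11.6 / 5.099 = 2.275 mm/min^0.5

2.275


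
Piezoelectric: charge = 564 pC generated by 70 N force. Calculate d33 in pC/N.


d33 = 564 / 70 = 8.1 pC/N

8.1


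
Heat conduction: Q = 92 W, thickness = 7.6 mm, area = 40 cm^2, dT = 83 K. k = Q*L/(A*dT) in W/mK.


k = 92*7.6/1000/(40/10000*83) = 2.11 W/mK

2.11


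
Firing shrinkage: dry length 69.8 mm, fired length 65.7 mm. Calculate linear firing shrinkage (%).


FS = (69.8 - 65.7) / 69.8 * 100 = 5.87%

5.87


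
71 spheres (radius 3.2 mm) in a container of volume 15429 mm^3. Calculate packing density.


V_sphere = 4/3*pi*3.2^3 = 137.2583 mm^3
Total V = 71*137.2583 = 9745.3393 mm^3
PD = 9745.3393 / 15429 = 0.632

0.632


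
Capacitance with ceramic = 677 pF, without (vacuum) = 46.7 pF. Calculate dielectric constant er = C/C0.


er = 677 / 46.7 = 14.5

14.5


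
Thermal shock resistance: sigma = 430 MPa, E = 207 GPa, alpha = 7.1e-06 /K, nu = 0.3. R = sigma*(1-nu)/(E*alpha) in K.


R = 430*(1-0.3)/(207*1000*7.1e-06) = 205 K

205


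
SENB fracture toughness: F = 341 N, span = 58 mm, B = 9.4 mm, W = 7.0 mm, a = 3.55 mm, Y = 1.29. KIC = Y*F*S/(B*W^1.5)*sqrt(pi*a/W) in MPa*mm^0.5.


KIC = 1.29*341*58/(9.4*7.0^1.5)*sqrt(pi*3.55/7.0) = 184.99

184.99


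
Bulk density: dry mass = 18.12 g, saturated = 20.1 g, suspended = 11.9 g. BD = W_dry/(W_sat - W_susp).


BD = 18.12 / (20.1 - 11.9) = 18.12 / 8.2 = 2.21 g/cm^3

2.21


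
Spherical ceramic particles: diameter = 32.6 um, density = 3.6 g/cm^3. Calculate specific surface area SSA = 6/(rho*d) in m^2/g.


SSA = 6 / (3.6 * 32.6) = 0.051 m^2/g

0.051


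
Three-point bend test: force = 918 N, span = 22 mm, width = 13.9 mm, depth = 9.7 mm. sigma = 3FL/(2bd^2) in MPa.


sigma = 3*918*22/(2*13.9*9.7^2) = 23.2 MPa

23.2


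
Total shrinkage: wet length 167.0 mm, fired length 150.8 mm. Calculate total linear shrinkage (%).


TS = (167.0 - 150.8) / 167.0 * 100 = 9.7%

9.7


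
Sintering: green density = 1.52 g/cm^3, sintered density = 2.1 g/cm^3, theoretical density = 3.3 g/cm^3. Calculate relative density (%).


Relative = 2.1 / 3.3 * 100 = 63.6%

63.6


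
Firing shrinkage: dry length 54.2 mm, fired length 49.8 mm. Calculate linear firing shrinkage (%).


FS = (54.2 - 49.8) / 54.2 * 100 = 8.12%

8.12


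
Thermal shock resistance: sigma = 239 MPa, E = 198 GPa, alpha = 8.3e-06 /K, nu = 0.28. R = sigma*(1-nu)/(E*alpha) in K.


R = 239*(1-0.28)/(198*1000*8.3e-06) = 105 K

105


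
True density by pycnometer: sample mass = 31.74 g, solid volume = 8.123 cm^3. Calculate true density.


TD = 31.74 / 8.123 = 3.907 g/cm^3

3.907


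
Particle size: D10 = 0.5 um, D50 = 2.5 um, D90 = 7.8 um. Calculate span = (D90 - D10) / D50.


Span = (7.8 - 0.5) / 2.5 = 7.3 / 2.5 = 2.92

2.92


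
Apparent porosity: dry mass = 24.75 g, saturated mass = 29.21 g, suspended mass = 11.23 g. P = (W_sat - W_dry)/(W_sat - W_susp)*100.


P = (29.21 - 24.75) / (29.21 - 11.23) * 100 = 4.46 / 17.98 * 100 = 24.8%

24.8


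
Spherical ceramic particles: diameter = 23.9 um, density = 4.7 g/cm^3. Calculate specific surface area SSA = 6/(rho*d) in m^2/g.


SSA = 6 / (4.7 * 23.9) = 0.053 m^2/g

0.053


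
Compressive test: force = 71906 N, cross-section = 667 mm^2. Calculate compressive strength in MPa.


CS = 71906 / 667 = 107.8 MPa

107.8


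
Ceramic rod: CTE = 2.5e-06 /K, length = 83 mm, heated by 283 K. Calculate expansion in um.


dL = 2.5e-06 * 83 * 283 * 1000 = 58.723 um

58.723


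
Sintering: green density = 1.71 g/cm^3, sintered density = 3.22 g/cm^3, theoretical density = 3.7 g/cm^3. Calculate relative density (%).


Relative = 3.22 / 3.7 * 100 = 87.0%

87.0


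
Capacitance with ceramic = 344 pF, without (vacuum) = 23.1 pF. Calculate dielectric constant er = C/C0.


er = 344 / 23.1 = 14.89

14.89


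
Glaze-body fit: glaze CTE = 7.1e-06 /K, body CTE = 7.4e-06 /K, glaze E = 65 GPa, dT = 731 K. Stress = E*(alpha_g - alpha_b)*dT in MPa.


Stress = 65*1000*(7.1e-06 - 7.4e-06)*731 = -14.3 MPa

-14.3


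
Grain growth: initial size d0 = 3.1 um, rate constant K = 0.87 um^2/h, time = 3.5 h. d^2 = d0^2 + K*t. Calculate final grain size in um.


d^2 = 3.1^2 + 0.87*3.5 = 12.655
d = sqrt(12.655) = 3.56 um

3.56


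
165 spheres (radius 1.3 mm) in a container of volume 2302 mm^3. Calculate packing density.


V_sphere = 4/3*pi*1.3^3 = 9.2028 mm^3
Total V = 165*9.2028 = 1518.462 mm^3
PD = 1518.462 / 2302 = 0.66

0.66


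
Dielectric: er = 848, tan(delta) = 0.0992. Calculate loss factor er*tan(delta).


Loss = 848 * 0.0992 = 84.122

84.122


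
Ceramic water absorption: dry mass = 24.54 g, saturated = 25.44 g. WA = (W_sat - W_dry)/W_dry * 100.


WA = (25.44 - 24.54) / 24.54 * 100 = 3.67%

3.67


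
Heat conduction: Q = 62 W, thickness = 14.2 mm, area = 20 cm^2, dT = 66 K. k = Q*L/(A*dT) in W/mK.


k = 62*14.2/1000/(20/10000*66) = 6.67 W/mK

6.67


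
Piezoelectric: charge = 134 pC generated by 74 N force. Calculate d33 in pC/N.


d33 = 134 / 74 = 1.8 pC/N

1.8


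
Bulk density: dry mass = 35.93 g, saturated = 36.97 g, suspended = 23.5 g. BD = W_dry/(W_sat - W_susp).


BD = 35.93 / (36.97 - 23.5) = 35.93 / 13.47 = 2.667 g/cm^3

2.667


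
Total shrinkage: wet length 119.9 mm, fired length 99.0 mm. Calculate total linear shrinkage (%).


TS = (119.9 - 99.0) / 119.9 * 100 = 17.43%

17.43


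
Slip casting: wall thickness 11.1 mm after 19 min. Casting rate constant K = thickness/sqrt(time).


K = 11.1 / sqrt(19) = 11.1 / 4.3589 = 2.547 mm/min^0.5

2.547


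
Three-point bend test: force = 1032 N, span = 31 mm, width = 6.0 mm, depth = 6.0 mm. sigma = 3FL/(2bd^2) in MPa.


sigma = 3*1032*31/(2*6.0*6.0^2) = 222.2 MPa

222.2


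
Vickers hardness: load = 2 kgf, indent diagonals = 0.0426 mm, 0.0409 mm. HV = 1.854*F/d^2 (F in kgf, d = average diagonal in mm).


d_avg = (0.0426+0.0409)/2 = 0.04175 mm
HV = 1.854*2/0.04175^2 = 2127

2127


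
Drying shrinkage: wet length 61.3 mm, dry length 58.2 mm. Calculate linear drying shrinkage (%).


DS = (61.3 - 58.2) / 61.3 * 100 = 5.06%

5.06


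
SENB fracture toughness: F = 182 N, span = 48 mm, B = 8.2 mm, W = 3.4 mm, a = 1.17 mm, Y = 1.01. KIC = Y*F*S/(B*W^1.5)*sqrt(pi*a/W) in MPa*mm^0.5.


KIC = 1.01*182*48/(8.2*3.4^1.5)*sqrt(pi*1.17/3.4) = 178.46

178.46


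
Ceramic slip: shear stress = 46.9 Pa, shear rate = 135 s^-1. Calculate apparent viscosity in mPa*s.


eta = tau/gamma * 1000 = 46.9/135 * 1000 = 347.4 mPa*s

347.4


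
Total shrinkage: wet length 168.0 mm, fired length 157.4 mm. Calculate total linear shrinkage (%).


TS = (168.0 - 157.4) / 168.0 * 100 = 6.31%

6.31


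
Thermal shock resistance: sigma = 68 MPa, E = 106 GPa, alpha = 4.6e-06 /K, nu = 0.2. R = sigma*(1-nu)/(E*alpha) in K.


R = 68*(1-0.2)/(106*1000*4.6e-06) = 112 K

112


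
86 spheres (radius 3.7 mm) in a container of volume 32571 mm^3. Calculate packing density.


V_sphere = 4/3*pi*3.7^3 = 212.1748 mm^3
Total V = 86*212.1748 = 18247.0328 mm^3
PD = 18247.0328 / 32571 = 0.56

0.56


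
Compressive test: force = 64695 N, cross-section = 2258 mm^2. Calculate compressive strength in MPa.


CS = 64695 / 2258 = 28.7 MPa

28.7


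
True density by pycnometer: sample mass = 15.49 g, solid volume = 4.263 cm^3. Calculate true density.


TD = 15.49 / 4.263 = 3.634 g/cm^3

3.634


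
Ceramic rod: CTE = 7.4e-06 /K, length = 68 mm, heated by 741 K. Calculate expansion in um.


dL = 7.4e-06 * 68 * 741 * 1000 = 372.871 um

372.871


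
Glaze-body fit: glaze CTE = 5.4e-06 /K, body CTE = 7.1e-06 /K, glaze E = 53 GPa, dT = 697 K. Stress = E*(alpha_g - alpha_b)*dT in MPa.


Stress = 53*1000*(5.4e-06 - 7.1e-06)*697 = -62.8 MPa

-62.8


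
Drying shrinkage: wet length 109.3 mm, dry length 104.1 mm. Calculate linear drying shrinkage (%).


DS = (109.3 - 104.1) / 109.3 * 100 = 4.76%

4.76


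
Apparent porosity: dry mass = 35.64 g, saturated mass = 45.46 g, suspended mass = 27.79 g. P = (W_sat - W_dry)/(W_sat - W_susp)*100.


P = (45.46 - 35.64) / (45.46 - 27.79) * 100 = 9.82 / 17.67 * 100 = 55.6%

55.6


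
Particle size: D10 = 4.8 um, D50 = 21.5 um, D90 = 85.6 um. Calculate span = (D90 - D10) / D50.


Span = (85.6 - 4.8) / 21.5 = 80.8 / 21.5 = 3.758

3.758


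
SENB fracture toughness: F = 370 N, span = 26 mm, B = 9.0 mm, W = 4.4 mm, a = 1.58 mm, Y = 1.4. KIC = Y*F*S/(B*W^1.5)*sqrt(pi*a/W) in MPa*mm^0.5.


KIC = 1.4*370*26/(9.0*4.4^1.5)*sqrt(pi*1.58/4.4) = 172.21

172.21


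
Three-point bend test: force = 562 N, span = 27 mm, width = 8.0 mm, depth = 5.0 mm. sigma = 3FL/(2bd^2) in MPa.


sigma = 3*562*27/(2*8.0*5.0^2) = 113.8 MPa

113.8


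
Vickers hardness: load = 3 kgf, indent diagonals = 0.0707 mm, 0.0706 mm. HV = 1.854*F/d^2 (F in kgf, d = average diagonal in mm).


d_avg = (0.0707+0.0706)/2 = 0.07065 mm
HV = 1.854*3/0.07065^2 = 1114

1114


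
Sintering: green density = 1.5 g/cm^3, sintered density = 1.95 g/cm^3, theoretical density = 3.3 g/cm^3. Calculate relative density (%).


Relative = 1.95 / 3.3 * 100 = 59.1%

59.1


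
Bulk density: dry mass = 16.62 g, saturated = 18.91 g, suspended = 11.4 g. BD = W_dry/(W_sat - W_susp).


BD = 16.62 / (18.91 - 11.4) = 16.62 / 7.51 = 2.213 g/cm^3

2.213


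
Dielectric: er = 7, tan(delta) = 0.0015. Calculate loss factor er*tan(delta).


Loss = 7 * 0.0015 = 0.011

0.011


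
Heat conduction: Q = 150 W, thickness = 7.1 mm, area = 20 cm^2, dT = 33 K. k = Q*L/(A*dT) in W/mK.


k = 150*7.1/1000/(20/10000*33) = 16.14 W/mK

16.14


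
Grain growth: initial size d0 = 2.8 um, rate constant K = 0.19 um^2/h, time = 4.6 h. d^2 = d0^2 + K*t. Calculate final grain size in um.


d^2 = 2.8^2 + 0.19*4.6 = 8.714
d = sqrt(8.714) = 2.95 um

2.95


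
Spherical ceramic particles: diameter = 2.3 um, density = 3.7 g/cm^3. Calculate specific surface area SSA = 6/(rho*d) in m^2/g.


SSA = 6 / (3.7 * 2.3) = 0.705 m^2/g

0.705


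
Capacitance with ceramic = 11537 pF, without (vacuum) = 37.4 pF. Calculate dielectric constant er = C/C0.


er = 11537 / 37.4 = 308.48

308.48


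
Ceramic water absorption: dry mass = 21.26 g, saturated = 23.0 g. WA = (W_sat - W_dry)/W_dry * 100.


WA = (23.0 - 21.26) / 21.26 * 100 = 8.18%

8.18


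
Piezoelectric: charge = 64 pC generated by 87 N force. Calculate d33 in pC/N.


d33 = 64 / 87 = 0.7 pC/N

0.7


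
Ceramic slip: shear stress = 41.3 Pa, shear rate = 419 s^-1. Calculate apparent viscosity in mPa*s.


eta = tau/gamma * 1000 = 41.3/419 * 1000 = 98.6 mPa*s

98.6


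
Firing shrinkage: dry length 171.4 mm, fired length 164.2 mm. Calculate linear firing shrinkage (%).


FS = (171.4 - 164.2) / 171.4 * 100 = 4.2%

4.2


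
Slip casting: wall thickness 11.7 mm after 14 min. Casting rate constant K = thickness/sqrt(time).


K = 11.7 / sqrt(14) = 11.7 / 3.7417 = 3.127 mm/min^0.5

3.127


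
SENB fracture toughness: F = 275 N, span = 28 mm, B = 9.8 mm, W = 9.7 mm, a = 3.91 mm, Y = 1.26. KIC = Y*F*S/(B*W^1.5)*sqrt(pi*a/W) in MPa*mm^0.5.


KIC = 1.26*275*28/(9.8*9.7^1.5)*sqrt(pi*3.91/9.7) = 36.88

36.88


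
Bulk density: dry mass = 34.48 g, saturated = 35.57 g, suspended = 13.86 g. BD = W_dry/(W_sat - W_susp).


BD = 34.48 / (35.57 - 13.86) = 34.48 / 21.71 = 1.588 g/cm^3

1.588


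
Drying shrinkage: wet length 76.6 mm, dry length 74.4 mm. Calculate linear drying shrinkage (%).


DS = (76.6 - 74.4) / 76.6 * 100 = 2.87%

2.87


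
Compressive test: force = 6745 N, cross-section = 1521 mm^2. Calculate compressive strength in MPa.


CS = 6745 / 1521 = 4.4 MPa

4.4


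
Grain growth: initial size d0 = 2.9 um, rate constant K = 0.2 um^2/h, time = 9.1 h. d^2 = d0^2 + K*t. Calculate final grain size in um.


d^2 = 2.9^2 + 0.2*9.1 = 10.23
d = sqrt(10.23) = 3.2 um

3.2


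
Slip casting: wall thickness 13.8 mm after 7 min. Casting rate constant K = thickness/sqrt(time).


K = 13.8 / sqrt(7) = 13.8 / 2.6458 = 5.216 mm/min^0.5

5.216


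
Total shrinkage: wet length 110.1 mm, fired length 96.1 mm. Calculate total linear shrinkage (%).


TS = (110.1 - 96.1) / 110.1 * 100 = 12.72%

12.72


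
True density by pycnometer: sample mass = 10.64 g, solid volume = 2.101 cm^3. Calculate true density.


TD = 10.64 / 2.101 = 5.064 g/cm^3

5.064


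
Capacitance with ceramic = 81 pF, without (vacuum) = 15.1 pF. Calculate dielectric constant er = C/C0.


er = 81 / 15.1 = 5.36

5.36


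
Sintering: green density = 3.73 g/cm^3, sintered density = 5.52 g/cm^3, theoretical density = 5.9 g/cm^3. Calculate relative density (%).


Relative = 5.52 / 5.9 * 100 = 93.6%

93.6


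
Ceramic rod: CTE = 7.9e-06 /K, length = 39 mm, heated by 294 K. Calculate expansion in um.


dL = 7.9e-06 * 39 * 294 * 1000 = 90.581 um

90.581


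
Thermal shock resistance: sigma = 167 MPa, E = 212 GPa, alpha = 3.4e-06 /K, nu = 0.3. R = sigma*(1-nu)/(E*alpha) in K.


R = 167*(1-0.3)/(212*1000*3.4e-06) = 162 K

162


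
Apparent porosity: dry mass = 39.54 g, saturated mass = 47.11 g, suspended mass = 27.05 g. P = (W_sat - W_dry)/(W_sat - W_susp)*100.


P = (47.11 - 39.54) / (47.11 - 27.05) * 100 = 7.57 / 20.06 * 100 = 37.7%

37.7


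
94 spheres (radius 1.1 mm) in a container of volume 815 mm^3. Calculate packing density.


V_sphere = 4/3*pi*1.1^3 = 5.5753 mm^3
Total V = 94*5.5753 = 524.0782 mm^3
PD = 524.0782 / 815 = 0.643

0.643


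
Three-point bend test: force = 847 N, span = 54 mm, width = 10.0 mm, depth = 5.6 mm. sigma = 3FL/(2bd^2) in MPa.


sigma = 3*847*54/(2*10.0*5.6^2) = 218.8 MPa

218.8


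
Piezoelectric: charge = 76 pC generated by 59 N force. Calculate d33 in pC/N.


d33 = 76 / 59 = 1.3 pC/N

1.3


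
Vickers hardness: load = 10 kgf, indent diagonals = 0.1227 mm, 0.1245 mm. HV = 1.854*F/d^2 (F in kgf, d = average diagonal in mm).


d_avg = (0.1227+0.1245)/2 = 0.1236 mm
HV = 1.854*10/0.1236^2 = 1214

1214


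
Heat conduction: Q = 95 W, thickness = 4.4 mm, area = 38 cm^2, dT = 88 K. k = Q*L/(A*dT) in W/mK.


k = 95*4.4/1000/(38/10000*88) = 1.25 W/mK

1.25


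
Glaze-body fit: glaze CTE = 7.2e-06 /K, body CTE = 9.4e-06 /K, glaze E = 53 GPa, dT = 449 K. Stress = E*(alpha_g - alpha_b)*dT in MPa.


Stress = 53*1000*(7.2e-06 - 9.4e-06)*449 = -52.4 MPa

-52.4


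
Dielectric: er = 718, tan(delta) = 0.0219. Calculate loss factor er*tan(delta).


Loss = 718 * 0.0219 = 15.724

15.724


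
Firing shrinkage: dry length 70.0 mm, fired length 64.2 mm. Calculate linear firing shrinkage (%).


FS = (70.0 - 64.2) / 70.0 * 100 = 8.29%

8.29


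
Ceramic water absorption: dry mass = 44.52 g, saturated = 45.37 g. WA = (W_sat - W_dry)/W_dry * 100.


WA = (45.37 - 44.52) / 44.52 * 100 = 1.91%

1.91


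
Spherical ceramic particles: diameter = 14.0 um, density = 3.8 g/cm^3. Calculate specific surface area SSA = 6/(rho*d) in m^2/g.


SSA = 6 / (3.8 * 14.0) = 0.113 m^2/g

0.113


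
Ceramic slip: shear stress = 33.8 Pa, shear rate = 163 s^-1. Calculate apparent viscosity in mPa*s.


eta = tau/gamma * 1000 = 33.8/163 * 1000 = 207.4 mPa*s

207.4


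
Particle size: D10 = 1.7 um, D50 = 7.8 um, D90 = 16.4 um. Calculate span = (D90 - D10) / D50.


Span = (16.4 - 1.7) / 7.8 = 14.7 / 7.8 = 1.885

1.885


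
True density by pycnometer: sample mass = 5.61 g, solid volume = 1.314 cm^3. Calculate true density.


TD = 5.61 / 1.314 = 4.269 g/cm^3

4.269


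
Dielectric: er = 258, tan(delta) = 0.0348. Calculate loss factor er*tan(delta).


Loss = 258 * 0.0348 = 8.978

8.978


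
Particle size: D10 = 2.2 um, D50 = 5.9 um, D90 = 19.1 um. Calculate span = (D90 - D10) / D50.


Span = (19.1 - 2.2) / 5.9 = 16.9 / 5.9 = 2.864

2.864


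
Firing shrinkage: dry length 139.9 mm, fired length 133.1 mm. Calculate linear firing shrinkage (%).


FS = (139.9 - 133.1) / 139.9 * 100 = 4.86%

4.86


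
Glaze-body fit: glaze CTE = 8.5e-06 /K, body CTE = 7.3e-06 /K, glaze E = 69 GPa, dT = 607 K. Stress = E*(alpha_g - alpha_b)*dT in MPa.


Stress = 69*1000*(8.5e-06 - 7.3e-06)*607 = 50.3 MPa

50.3


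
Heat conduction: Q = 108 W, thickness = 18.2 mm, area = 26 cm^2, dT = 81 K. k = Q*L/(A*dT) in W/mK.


k = 108*18.2/1000/(26/10000*81) = 9.33 W/mK

9.33


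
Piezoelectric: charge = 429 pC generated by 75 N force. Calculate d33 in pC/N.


d33 = 429 / 75 = 5.7 pC/N

5.7


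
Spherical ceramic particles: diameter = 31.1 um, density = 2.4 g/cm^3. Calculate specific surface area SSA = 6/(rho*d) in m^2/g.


SSA = 6 / (2.4 * 31.1) = 0.08 m^2/g

0.08


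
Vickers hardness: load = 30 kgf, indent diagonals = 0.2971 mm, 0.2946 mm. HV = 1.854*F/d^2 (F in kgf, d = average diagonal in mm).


d_avg = (0.2971+0.2946)/2 = 0.29585 mm
HV = 1.854*30/0.29585^2 = 635

635


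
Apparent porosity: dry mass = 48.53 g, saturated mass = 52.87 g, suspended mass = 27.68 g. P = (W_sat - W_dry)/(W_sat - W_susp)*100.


P = (52.87 - 48.53) / (52.87 - 27.68) * 100 = 4.34 / 25.19 * 100 = 17.2%

17.2


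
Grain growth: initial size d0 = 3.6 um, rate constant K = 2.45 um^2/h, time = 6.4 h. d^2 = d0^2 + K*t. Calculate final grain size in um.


d^2 = 3.6^2 + 2.45*6.4 = 28.64
d = sqrt(28.64) = 5.35 um

5.35


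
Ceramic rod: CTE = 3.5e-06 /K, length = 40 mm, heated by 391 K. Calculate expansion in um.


dL = 3.5e-06 * 40 * 391 * 1000 = 54.74 um

54.74


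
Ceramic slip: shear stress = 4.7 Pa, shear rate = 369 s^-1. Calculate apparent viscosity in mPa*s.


eta = tau/gamma * 1000 = 4.7/369 * 1000 = 12.7 mPa*s

12.7


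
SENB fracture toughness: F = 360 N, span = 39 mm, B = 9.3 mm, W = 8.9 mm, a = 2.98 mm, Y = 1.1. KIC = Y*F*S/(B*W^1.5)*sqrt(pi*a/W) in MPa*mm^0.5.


KIC = 1.1*360*39/(9.3*8.9^1.5)*sqrt(pi*2.98/8.9) = 64.15

64.15


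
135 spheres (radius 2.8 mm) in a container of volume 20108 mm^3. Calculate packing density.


V_sphere = 4/3*pi*2.8^3 = 91.9523 mm^3
Total V = 135*91.9523 = 12413.5605 mm^3
PD = 12413.5605 / 20108 = 0.617

0.617


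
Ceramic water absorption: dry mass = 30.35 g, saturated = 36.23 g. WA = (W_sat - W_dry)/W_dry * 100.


WA = (36.23 - 30.35) / 30.35 * 100 = 19.37%

19.37


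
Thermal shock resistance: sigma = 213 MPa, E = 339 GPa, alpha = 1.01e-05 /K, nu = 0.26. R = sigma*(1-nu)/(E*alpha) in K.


R = 213*(1-0.26)/(339*1000*1.01e-05) = 46 K

46


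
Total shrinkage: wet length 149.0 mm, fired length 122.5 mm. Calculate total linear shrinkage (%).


TS = (149.0 - 122.5) / 149.0 * 100 = 17.79%

17.79


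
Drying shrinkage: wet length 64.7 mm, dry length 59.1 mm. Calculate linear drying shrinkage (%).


DS = (64.7 - 59.1) / 64.7 * 100 = 8.66%

8.66


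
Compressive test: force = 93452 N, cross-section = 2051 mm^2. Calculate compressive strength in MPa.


CS = 93452 / 2051 = 45.6 MPa

45.6


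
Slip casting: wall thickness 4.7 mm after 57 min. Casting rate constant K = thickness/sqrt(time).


K = 4.7 / sqrt(57) = 4.7 / 7.5498 = 0.623 mm/min^0.5

0.623


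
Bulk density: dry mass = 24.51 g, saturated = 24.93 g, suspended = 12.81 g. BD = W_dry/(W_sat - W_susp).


BD = 24.51 / (24.93 - 12.81) = 24.51 / 12.12 = 2.022 g/cm^3

2.022


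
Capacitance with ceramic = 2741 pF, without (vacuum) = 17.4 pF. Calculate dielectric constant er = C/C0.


er = 2741 / 17.4 = 157.53

157.53


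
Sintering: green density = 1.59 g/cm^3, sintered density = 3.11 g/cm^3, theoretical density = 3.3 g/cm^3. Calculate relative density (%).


Relative = 3.11 / 3.3 * 100 = 94.2%

94.2


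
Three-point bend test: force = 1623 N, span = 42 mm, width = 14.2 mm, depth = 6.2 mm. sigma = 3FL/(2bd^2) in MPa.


sigma = 3*1623*42/(2*14.2*6.2^2) = 187.3 MPa

187.3


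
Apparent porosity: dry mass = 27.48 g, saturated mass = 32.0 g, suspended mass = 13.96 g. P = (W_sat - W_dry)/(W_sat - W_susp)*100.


P = (32.0 - 27.48) / (32.0 - 13.96) * 100 = 4.52 / 18.04 * 100 = 25.1%

25.1


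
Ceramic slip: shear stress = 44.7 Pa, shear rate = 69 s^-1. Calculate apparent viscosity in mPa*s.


eta = tau/gamma * 1000 = 44.7/69 * 1000 = 647.8 mPa*s

647.8


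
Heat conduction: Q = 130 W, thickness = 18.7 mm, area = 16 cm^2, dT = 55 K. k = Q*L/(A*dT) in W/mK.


k = 130*18.7/1000/(16/10000*55) = 27.63 W/mK

27.63


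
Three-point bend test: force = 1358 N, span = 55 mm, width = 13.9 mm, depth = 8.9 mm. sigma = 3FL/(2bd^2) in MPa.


sigma = 3*1358*55/(2*13.9*8.9^2) = 101.8 MPa

101.8


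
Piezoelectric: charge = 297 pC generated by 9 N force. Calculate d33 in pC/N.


d33 = 297 / 9 = 33.0 pC/N

33.0


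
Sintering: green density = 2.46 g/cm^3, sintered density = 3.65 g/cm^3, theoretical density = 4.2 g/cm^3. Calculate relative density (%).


Relative = 3.65 / 4.2 * 100 = 86.9%

86.9


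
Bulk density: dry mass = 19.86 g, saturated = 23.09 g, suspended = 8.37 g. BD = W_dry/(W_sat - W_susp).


BD = 19.86 / (23.09 - 8.37) = 19.86 / 14.72 = 1.349 g/cm^3

1.349


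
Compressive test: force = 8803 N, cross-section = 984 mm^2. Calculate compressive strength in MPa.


CS = 8803 / 984 = 8.9 MPa

8.9


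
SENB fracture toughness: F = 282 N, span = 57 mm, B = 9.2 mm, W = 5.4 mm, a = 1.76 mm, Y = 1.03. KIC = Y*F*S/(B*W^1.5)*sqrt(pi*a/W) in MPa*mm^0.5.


KIC = 1.03*282*57/(9.2*5.4^1.5)*sqrt(pi*1.76/5.4) = 145.12

145.12


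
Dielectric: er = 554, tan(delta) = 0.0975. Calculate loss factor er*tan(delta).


Loss = 554 * 0.0975 = 54.015

54.015


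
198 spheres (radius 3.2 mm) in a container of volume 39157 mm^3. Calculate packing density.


V_sphere = 4/3*pi*3.2^3 = 137.2583 mm^3
Total V = 198*137.2583 = 27177.1434 mm^3
PD = 27177.1434 / 39157 = 0.694

0.694


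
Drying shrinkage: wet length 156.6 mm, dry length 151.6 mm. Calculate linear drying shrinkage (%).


DS = (156.6 - 151.6) / 156.6 * 100 = 3.19%

3.19


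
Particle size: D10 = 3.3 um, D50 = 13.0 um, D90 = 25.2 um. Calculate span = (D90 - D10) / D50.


Span = (25.2 - 3.3) / 13.0 = 21.9 / 13.0 = 1.685

1.685


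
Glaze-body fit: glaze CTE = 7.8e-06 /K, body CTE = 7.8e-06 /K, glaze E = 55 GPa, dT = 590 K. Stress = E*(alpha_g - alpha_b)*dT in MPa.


Stress = 55*1000*(7.8e-06 - 7.8e-06)*590 = 0.0 MPa

0.0


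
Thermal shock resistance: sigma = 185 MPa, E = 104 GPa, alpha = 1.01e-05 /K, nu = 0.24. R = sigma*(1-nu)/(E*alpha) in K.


R = 185*(1-0.24)/(104*1000*1.01e-05) = 134 K

134


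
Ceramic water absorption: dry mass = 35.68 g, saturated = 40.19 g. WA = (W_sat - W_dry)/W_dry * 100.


WA = (40.19 - 35.68) / 35.68 * 100 = 12.64%

12.64


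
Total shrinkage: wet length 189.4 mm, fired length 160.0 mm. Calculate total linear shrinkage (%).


TS = (189.4 - 160.0) / 189.4 * 100 = 15.52%

15.52


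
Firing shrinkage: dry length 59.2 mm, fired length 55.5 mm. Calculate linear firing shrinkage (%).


FS = (59.2 - 55.5) / 59.2 * 100 = 6.25%

6.25


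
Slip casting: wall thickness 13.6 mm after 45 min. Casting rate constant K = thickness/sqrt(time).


K = 13.6 / sqrt(45) = 13.6 / 6.7082 = 2.027 mm/min^0.5

2.027


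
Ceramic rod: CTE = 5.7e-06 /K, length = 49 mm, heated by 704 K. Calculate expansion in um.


dL = 5.7e-06 * 49 * 704 * 1000 = 196.627 um

196.627


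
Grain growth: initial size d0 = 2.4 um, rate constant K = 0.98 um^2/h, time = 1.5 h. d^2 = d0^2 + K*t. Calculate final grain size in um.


d^2 = 2.4^2 + 0.98*1.5 = 7.23
d = sqrt(7.23) = 2.69 um

2.69


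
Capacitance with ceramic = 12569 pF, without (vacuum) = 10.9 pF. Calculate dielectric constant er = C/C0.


er = 12569 / 10.9 = 1153.12

1153.12


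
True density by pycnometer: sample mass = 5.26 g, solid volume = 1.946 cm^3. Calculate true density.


TD = 5.26 / 1.946 = 2.703 g/cm^3

2.703


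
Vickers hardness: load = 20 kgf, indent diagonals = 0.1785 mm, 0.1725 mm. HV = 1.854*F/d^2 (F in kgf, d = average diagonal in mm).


d_avg = (0.1785+0.1725)/2 = 0.1755 mm
HV = 1.854*20/0.1755^2 = 1204

1204


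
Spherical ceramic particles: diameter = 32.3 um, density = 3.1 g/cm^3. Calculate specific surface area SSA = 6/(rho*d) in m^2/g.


SSA = 6 / (3.1 * 32.3) = 0.06 m^2/g

0.06


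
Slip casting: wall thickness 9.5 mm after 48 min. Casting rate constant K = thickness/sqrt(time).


K = 9.5 / sqrt(48) = 9.5 / 6.9282 = 1.371 mm/min^0.5

1.371


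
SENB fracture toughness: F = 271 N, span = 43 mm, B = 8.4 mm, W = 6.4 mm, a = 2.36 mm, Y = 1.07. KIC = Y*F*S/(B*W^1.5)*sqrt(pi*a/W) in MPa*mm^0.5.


KIC = 1.07*271*43/(8.4*6.4^1.5)*sqrt(pi*2.36/6.4) = 98.68

98.68


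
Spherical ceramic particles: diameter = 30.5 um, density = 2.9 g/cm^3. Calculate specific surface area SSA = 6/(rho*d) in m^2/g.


SSA = 6 / (2.9 * 30.5) = 0.068 m^2/g

0.068


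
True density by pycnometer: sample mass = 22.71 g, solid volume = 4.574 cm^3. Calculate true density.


TD = 22.71 / 4.574 = 4.965 g/cm^3

4.965


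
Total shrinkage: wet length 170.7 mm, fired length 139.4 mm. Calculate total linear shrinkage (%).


TS = (170.7 - 139.4) / 170.7 * 100 = 18.34%

18.34


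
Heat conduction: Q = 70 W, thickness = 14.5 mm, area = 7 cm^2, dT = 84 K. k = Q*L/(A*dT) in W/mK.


k = 70*14.5/1000/(7/10000*84) = 17.26 W/mK

17.26


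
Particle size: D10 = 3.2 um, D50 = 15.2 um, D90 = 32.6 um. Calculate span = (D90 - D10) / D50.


Span = (32.6 - 3.2) / 15.2 = 29.4 / 15.2 = 1.934

1.934


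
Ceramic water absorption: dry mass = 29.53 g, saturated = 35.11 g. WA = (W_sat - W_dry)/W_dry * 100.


WA = (35.11 - 29.53) / 29.53 * 100 = 18.9%

18.9


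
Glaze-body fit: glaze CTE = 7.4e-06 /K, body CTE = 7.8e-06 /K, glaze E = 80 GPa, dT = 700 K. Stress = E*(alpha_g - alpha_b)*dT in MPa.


Stress = 80*1000*(7.4e-06 - 7.8e-06)*700 = -22.4 MPa

-22.4


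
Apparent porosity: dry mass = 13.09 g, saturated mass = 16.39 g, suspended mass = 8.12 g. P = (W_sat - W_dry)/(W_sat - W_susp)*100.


P = (16.39 - 13.09) / (16.39 - 8.12) * 100 = 3.3 / 8.27 * 100 = 39.9%

39.9


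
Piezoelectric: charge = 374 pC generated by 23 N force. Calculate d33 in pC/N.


d33 = 374 / 23 = 16.3 pC/N

16.3


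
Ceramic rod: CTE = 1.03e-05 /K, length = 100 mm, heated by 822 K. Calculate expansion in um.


dL = 1.03e-05 * 100 * 822 * 1000 = 846.66 um

846.66


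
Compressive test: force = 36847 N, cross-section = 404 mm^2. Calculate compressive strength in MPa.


CS = 36847 / 404 = 91.2 MPa

91.2


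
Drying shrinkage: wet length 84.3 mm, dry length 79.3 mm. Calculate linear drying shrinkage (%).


DS = (84.3 - 79.3) / 84.3 * 100 = 5.93%

5.93


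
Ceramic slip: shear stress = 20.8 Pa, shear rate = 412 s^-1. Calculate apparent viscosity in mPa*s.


eta = tau/gamma * 1000 = 20.8/412 * 1000 = 50.5 mPa*s

50.5


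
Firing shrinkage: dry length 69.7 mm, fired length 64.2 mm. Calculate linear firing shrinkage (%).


FS = (69.7 - 64.2) / 69.7 * 100 = 7.89%

7.89


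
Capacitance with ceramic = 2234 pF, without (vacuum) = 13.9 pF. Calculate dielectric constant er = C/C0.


er = 2234 / 13.9 = 160.72

160.72


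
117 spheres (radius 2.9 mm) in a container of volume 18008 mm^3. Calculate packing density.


V_sphere = 4/3*pi*2.9^3 = 102.1604 mm^3
Total V = 117*102.1604 = 11952.7668 mm^3
PD = 11952.7668 / 18008 = 0.664

0.664


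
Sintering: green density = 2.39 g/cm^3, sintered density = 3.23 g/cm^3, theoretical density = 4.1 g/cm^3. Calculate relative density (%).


Relative = 3.23 / 4.1 * 100 = 78.8%

78.8


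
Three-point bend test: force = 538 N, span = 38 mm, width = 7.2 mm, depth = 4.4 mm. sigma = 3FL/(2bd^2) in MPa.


sigma = 3*538*38/(2*7.2*4.4^2) = 220.0 MPa

220.0


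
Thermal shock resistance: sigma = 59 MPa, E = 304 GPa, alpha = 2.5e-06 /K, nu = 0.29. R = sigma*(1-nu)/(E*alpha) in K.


R = 59*(1-0.29)/(304*1000*2.5e-06) = 55 K

55


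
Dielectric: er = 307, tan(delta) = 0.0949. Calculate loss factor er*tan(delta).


Loss = 307 * 0.0949 = 29.134

29.134


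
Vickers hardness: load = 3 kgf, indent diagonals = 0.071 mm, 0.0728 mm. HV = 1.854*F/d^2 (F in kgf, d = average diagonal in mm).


d_avg = (0.071+0.0728)/2 = 0.0719 mm
HV = 1.854*3/0.0719^2 = 1076

1076


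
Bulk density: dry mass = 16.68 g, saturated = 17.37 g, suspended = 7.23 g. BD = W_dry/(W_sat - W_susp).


BD = 16.68 / (17.37 - 7.23) = 16.68 / 10.14 = 1.645 g/cm^3

1.645


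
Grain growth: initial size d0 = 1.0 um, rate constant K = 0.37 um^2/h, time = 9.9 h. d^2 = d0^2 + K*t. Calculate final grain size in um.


d^2 = 1.0^2 + 0.37*9.9 = 4.663
d = sqrt(4.663) = 2.16 um

2.16


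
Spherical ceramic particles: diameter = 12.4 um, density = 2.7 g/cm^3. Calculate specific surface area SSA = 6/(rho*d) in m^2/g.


SSA = 6 / (2.7 * 12.4) = 0.179 m^2/g

0.179


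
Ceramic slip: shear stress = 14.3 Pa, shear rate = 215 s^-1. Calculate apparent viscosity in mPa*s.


eta = tau/gamma * 1000 = 14.3/215 * 1000 = 66.5 mPa*s

66.5


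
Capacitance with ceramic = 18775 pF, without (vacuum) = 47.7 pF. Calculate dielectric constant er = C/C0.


er = 18775 / 47.7 = 393.61

393.61


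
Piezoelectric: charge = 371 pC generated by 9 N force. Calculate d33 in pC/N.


d33 = 371 / 9 = 41.2 pC/N

41.2


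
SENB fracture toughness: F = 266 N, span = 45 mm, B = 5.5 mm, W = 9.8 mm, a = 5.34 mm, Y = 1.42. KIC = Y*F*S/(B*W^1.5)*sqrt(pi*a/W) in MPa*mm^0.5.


KIC = 1.42*266*45/(5.5*9.8^1.5)*sqrt(pi*5.34/9.8) = 131.8

131.8


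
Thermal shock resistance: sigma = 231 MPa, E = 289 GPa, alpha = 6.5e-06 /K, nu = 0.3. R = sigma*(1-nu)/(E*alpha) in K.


R = 231*(1-0.3)/(289*1000*6.5e-06) = 86 K

86


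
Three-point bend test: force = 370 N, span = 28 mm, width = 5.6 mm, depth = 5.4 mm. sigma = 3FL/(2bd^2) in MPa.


sigma = 3*370*28/(2*5.6*5.4^2) = 95.2 MPa

95.2


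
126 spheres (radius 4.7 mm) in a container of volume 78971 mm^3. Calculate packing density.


V_sphere = 4/3*pi*4.7^3 = 434.8928 mm^3
Total V = 126*434.8928 = 54796.4928 mm^3
PD = 54796.4928 / 78971 = 0.694

0.694


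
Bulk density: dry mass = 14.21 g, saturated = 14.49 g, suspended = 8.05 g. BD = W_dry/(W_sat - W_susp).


BD = 14.21 / (14.49 - 8.05) = 14.21 / 6.44 = 2.207 g/cm^3

2.207


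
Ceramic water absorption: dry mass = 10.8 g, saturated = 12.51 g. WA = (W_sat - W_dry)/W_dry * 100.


WA = (12.51 - 10.8) / 10.8 * 100 = 15.83%

15.83


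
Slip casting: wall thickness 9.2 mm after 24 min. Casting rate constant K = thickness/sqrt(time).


K = 9.2 / sqrt(24) = 9.2 / 4.899 = 1.878 mm/min^0.5

1.878


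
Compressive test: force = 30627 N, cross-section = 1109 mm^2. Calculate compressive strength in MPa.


CS = 30627 / 1109 = 27.6 MPa

27.6


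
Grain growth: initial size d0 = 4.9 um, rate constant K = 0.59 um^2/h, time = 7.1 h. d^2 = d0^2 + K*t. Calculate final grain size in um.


d^2 = 4.9^2 + 0.59*7.1 = 28.199
d = sqrt(28.199) = 5.31 um

5.31


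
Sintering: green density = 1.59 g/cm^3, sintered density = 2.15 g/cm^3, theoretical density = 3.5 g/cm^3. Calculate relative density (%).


Relative = 2.15 / 3.5 * 100 = 61.4%

61.4


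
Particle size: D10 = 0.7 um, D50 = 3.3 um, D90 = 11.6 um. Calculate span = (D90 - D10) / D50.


Span = (11.6 - 0.7) / 3.3 = 10.9 / 3.3 = 3.303

3.303


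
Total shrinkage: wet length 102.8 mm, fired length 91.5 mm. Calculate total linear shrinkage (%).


TS = (102.8 - 91.5) / 102.8 * 100 = 10.99%

10.99


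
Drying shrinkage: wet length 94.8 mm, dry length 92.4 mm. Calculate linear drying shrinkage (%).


DS = (94.8 - 92.4) / 94.8 * 100 = 2.53%

2.53
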